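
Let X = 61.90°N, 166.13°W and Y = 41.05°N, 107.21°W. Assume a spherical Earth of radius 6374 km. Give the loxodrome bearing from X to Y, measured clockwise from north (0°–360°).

Meridional parts: M(φ₁)=+1.3853, M(φ₂)=+0.7870 → ΔM = -0.5983;  Δλ = +1.0283 rad
tan C = Δλ / ΔM = -1.7189 → C = 120.19°

120.2°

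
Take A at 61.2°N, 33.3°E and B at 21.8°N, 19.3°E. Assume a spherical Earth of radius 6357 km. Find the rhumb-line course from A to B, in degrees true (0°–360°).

Meridional parts: M(φ₁)=+1.3596, M(φ₂)=+0.3900 → ΔM = -0.9696;  Δλ = -0.2443 rad
tan C = Δλ / ΔM = +0.2520 → C = 194.14°

194.1°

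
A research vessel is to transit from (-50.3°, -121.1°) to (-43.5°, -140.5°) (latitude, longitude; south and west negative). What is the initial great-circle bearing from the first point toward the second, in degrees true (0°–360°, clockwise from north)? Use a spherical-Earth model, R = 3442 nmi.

289.8°

θ = atan2( sin Δλ·cos φ₂ ,  cos φ₁ sin φ₂ − sin φ₁ cos φ₂ cos Δλ )
  = atan2(-0.2409, +0.0867) = 289.79°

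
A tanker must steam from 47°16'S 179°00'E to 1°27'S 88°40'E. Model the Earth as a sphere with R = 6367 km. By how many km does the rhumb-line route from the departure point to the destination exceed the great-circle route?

250 km

Great circle: cos σ = sin φ₁ sin φ₂ + cos φ₁ cos φ₂ cos Δλ,  σ = 1.5562 rad → d_gc = 9908.04 km
Rhumb line: Δψ = +0.9132, q = Δφ/Δψ = 0.8757, d_rh = R√(Δφ²+q²Δλ²) = 10158.48 km
Excess = 10158.48 − 9908.04 = 250.44 ≈ 250 km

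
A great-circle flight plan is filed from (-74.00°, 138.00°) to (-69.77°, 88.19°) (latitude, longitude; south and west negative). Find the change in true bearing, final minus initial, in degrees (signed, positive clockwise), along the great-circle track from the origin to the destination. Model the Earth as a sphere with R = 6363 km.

Initial bearing θ₁ = atan2(sin Δλ cos φ₂, cos φ₁ sin φ₂ − sin φ₁ cos φ₂ cos Δλ) = 260.52°
Final bearing θ₂ = (initial bearing from the destination back to the start) + 180° = 308.17°
Δθ = θ₂ − θ₁ = +47.7°

+47.7°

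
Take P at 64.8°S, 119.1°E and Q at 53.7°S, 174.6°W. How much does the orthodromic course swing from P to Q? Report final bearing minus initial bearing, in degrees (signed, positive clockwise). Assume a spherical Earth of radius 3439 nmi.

-58.8°

At departure: θ₁ = atan2(sin Δλ cos φ₂, cos φ₁ sin φ₂ − sin φ₁ cos φ₂ cos Δλ) = 103.27°
At arrival: θ₂ = atan2(sin Δλ cos φ₁, −cos φ₂ sin φ₁ + sin φ₂ cos φ₁ cos Δλ) = 44.43°
Δθ = θ₂ − θ₁ = -58.8°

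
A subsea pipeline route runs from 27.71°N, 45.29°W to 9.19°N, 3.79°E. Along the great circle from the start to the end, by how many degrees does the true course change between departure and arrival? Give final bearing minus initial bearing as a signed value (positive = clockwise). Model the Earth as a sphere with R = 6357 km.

At departure: θ₁ = atan2(sin Δλ cos φ₂, cos φ₁ sin φ₂ − sin φ₁ cos φ₂ cos Δλ) = 102.05°
At arrival: θ₂ = atan2(sin Δλ cos φ₁, −cos φ₂ sin φ₁ + sin φ₂ cos φ₁ cos Δλ) = 118.71°
Δθ = θ₂ − θ₁ = +16.7°

+16.7°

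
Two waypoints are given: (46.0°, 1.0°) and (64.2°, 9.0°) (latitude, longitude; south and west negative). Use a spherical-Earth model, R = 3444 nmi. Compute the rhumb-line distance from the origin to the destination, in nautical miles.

Rhumb course C = atan2(Δλ, Δψ) with Δψ = ln[tan(π/4+φ₂/2)/tan(π/4+φ₁/2)] = +0.5676, Δλ = +0.1396 → C = 13.82°
d = R·|Δφ| / |cos C| = 3444·0.31765 / 0.97105 = 1127 nmi

1127 nmi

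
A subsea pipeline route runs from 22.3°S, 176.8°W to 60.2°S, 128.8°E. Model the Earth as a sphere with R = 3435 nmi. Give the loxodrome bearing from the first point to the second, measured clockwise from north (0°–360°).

Δψ = ln[tan(π/4+φ₂/2)/tan(π/4+φ₁/2)] = -0.9245
Δλ = -0.9495 rad (taken the short way round)
course = atan2(Δλ, Δψ) = 225.76°

225.8°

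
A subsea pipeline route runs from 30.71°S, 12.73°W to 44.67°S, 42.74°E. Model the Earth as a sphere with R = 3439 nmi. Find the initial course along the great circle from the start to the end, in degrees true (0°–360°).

N = sin Δλ·cos φ₂ = +0.5859;  D = cos φ₁ sin φ₂ − sin φ₁ cos φ₂ cos Δλ = -0.3986
initial course = atan2(N, D) = 124.23°

124.2°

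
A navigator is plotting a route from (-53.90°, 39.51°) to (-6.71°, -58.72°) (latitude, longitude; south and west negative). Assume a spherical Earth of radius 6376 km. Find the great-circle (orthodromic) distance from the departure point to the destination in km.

9948 km

cos σ = sin φ₁ sin φ₂ + cos φ₁ cos φ₂ cos Δλ
      = sin(-53.90°)sin(-6.71°) + cos(-53.90°)cos(-6.71°)cos(-98.23°) = 0.0106
σ = 89.390° → d = Rσ = 6376·1.56015 = 9948 km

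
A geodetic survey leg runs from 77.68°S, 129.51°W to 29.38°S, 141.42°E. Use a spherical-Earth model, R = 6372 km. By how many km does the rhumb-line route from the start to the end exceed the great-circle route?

498 km

Great circle: cos σ = sin φ₁ sin φ₂ + cos φ₁ cos φ₂ cos Δλ,  σ = 1.0675 rad → d_gc = 6802.08 km
Rhumb line: Δψ = +1.6894, q = Δφ/Δψ = 0.4990, d_rh = R√(Δφ²+q²Δλ²) = 7299.61 km
Excess = 7299.61 − 6802.08 = 497.53 ≈ 498 km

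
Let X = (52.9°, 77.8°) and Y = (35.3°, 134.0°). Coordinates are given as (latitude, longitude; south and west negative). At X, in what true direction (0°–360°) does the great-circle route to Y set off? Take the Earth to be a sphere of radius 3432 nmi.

91.1°

N = sin Δλ·cos φ₂ = +0.6782;  D = cos φ₁ sin φ₂ − sin φ₁ cos φ₂ cos Δλ = -0.0135
initial course = atan2(N, D) = 91.14°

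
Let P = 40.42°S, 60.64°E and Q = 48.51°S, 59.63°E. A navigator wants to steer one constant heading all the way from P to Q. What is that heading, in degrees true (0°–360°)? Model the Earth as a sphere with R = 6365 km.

Meridional parts: M(φ₁)=-0.7725, M(φ₂)=-0.9708 → ΔM = -0.1983;  Δλ = -0.0176 rad
tan C = Δλ / ΔM = +0.0889 → C = 185.08°

185.1°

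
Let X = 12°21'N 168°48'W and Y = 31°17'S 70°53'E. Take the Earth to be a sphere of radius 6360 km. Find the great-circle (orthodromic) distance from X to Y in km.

13562 km

cos σ = sin φ₁ sin φ₂ + cos φ₁ cos φ₂ cos Δλ
      = sin(12.35°)sin(-31.28°) + cos(12.35°)cos(-31.28°)cos(-120.32°) = -0.5325
σ = 122.172° → d = Rσ = 6360·2.13231 = 13562 km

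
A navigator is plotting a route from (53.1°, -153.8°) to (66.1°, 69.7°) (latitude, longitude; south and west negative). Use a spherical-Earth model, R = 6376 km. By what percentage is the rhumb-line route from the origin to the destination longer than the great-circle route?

Great circle: σ = 0.9828 rad → d_gc = Rσ = 6266.6 km
Rhumb: Δφ = +0.2269, Δλ = -2.3824, Δψ = +0.4551, q = Δφ/Δψ = 0.4985 → d_rh = R√(Δφ²+q²Δλ²) = 7709.9 km
Excess = (7709.9 − 6266.6) / 6266.6 = 1443.3 / 6266.6 = 23.03% ≈ 23.0%

23.0%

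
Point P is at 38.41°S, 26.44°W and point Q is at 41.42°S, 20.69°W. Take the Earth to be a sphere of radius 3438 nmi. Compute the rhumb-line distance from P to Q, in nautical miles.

320 nmi

Δψ = ln[tan(π/4+φ₂/2)/tan(π/4+φ₁/2)] = -0.0685;  Δφ = -0.0525 rad,  Δλ = +0.1004 rad
q = Δφ/Δψ = 0.7668
d = R·√(Δφ² + q²Δλ²) = 3438·0.09317 = 320 nmi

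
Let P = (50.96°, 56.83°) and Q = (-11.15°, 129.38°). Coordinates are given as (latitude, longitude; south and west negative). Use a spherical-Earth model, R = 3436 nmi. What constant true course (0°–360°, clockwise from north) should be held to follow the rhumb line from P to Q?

Δψ = ln[tan(π/4+φ₂/2)/tan(π/4+φ₁/2)] = -1.2329
Δλ = +1.2662 rad (taken the short way round)
course = atan2(Δλ, Δψ) = 134.23°

134.2°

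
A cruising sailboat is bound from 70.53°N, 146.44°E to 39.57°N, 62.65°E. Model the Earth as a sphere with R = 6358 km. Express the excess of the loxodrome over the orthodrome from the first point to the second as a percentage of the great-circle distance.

Great circle: σ = 0.8913 rad → d_gc = Rσ = 5667.0 km
Rhumb: Δφ = -0.5404, Δλ = -1.4624, Δψ = -1.0097, q = Δφ/Δψ = 0.5352 → d_rh = R√(Δφ²+q²Δλ²) = 6046.9 km
Excess = (6046.9 − 5667.0) / 5667.0 = 379.9 / 5667.0 = 6.70% ≈ 6.7%

6.7%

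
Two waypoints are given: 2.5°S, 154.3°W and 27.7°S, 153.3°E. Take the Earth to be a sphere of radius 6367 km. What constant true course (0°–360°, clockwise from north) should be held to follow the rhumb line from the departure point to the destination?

243.3°

Meridional parts: M(φ₁)=-0.0436, M(φ₂)=-0.5035 → ΔM = -0.4598;  Δλ = -0.9146 rad
tan C = Δλ / ΔM = +1.9889 → C = 243.31°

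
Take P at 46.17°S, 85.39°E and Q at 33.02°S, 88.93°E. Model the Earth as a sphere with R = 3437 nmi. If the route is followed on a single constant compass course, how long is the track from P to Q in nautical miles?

805 nmi

Rhumb course C = atan2(Δλ, Δψ) with Δψ = ln[tan(π/4+φ₂/2)/tan(π/4+φ₁/2)] = +0.2994, Δλ = +0.0618 → C = 11.66°
d = R·|Δφ| / |cos C| = 3437·0.22951 / 0.97937 = 805 nmi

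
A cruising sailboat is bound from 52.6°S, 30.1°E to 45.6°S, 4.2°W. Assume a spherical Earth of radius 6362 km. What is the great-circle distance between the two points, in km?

Haversine: a = sin²(Δφ/2)+cos φ₁ cos φ₂ sin²(Δλ/2) = 0.04068;  σ = 2·atan2(√a,√(1−a))
σ = 23.271° → d = Rσ = 6362·0.40616 = 2584 km

2584 km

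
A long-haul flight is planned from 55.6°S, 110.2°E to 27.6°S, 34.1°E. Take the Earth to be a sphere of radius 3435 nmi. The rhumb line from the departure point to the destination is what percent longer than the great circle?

3.8%

Great circle: σ = 1.0443 rad → d_gc = Rσ = 3587.0 nmi
Rhumb: Δφ = +0.4887, Δλ = -1.3282, Δψ = +0.6711, q = Δφ/Δψ = 0.7282 → d_rh = R√(Δφ²+q²Δλ²) = 3722.2 nmi
Excess = (3722.2 − 3587.0) / 3587.0 = 135.2 / 3587.0 = 3.77% ≈ 3.8%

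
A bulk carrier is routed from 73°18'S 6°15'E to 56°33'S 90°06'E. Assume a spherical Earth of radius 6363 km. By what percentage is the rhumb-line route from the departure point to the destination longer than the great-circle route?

7.9%

Great circle: σ = 0.6161 rad → d_gc = Rσ = 3920.2 km
Rhumb: Δφ = +0.2923, Δλ = +1.4635, Δψ = +0.7165, q = Δφ/Δψ = 0.4080 → d_rh = R√(Δφ²+q²Δλ²) = 4230.3 km
Excess = (4230.3 − 3920.2) / 3920.2 = 310.1 / 3920.2 = 7.91% ≈ 7.9%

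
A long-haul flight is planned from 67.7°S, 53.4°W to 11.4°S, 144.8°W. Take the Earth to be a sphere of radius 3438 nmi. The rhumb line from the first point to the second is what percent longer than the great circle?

5.7%

Great circle: σ = 1.3961 rad → d_gc = Rσ = 4799.9 nmi
Rhumb: Δφ = +0.9826, Δλ = -1.5952, Δψ = +1.4238, q = Δφ/Δψ = 0.6902 → d_rh = R√(Δφ²+q²Δλ²) = 5073.4 nmi
Excess = (5073.4 − 4799.9) / 4799.9 = 273.5 / 4799.9 = 5.70% ≈ 5.7%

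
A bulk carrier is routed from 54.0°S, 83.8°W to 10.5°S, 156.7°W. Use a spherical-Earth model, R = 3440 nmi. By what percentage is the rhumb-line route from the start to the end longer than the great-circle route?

Great circle: σ = 1.2478 rad → d_gc = Rσ = 4292.6 nmi
Rhumb: Δφ = +0.7592, Δλ = -1.2723, Δψ = +0.9399, q = Δφ/Δψ = 0.8078 → d_rh = R√(Δφ²+q²Δλ²) = 4395.6 nmi
Excess = (4395.6 − 4292.6) / 4292.6 = 103.0 / 4292.6 = 2.40% ≈ 2.4%

2.4%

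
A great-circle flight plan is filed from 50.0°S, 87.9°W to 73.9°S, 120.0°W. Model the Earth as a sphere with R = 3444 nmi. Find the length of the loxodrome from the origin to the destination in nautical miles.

1670 nmi

Δψ = ln[tan(π/4+φ₂/2)/tan(π/4+φ₁/2)] = -0.9453;  Δφ = -0.4171 rad,  Δλ = -0.5603 rad
q = Δφ/Δψ = 0.4413
d = R·√(Δφ² + q²Δλ²) = 3444·0.48490 = 1670 nmi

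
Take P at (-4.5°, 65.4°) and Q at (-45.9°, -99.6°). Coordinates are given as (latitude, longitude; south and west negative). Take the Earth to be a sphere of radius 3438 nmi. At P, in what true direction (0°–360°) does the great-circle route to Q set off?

N = sin Δλ·cos φ₂ = -0.1801;  D = cos φ₁ sin φ₂ − sin φ₁ cos φ₂ cos Δλ = -0.7687
initial course = atan2(N, D) = 193.19°

193.2°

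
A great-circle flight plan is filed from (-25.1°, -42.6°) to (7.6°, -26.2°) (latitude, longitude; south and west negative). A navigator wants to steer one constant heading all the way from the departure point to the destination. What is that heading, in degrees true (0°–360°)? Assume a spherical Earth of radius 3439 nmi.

26.0°

Δψ = ln[tan(π/4+φ₂/2)/tan(π/4+φ₁/2)] = +0.5858
Δλ = +0.2862 rad (taken the short way round)
course = atan2(Δλ, Δψ) = 26.04°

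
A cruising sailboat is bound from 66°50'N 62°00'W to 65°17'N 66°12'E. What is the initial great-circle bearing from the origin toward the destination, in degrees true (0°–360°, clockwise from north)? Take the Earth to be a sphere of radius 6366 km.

N = sin Δλ·cos φ₂ = +0.3286;  D = cos φ₁ sin φ₂ − sin φ₁ cos φ₂ cos Δλ = +0.5951
initial course = atan2(N, D) = 28.91°

28.9°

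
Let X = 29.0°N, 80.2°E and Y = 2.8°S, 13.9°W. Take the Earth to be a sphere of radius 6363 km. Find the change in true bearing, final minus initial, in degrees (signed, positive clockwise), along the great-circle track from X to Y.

Initial bearing θ₁ = atan2(sin Δλ cos φ₂, cos φ₁ sin φ₂ − sin φ₁ cos φ₂ cos Δλ) = 269.53°
Final bearing θ₂ = (initial bearing from the destination back to the start) + 180° = 241.12°
Δθ = θ₂ − θ₁ = -28.4°

-28.4°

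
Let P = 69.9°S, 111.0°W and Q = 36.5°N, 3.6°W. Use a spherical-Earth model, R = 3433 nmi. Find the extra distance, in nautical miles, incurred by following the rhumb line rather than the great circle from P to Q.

288 nmi

Great circle: cos σ = sin φ₁ sin φ₂ + cos φ₁ cos φ₂ cos Δλ,  σ = 2.2669 rad → d_gc = 7782.1 nmi
Rhumb line: Δψ = +2.4154, q = Δφ/Δψ = 0.7688, d_rh = R√(Δφ²+q²Δλ²) = 8069.7 nmi
Excess = 8069.7 − 7782.1 = 287.6 ≈ 288 nmi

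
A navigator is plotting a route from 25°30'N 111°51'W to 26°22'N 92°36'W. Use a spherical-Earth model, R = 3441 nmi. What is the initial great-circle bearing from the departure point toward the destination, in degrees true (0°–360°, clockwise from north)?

θ = atan2( sin Δλ·cos φ₂ ,  cos φ₁ sin φ₂ − sin φ₁ cos φ₂ cos Δλ )
  = atan2(+0.2954, +0.0367) = 82.92°

82.9°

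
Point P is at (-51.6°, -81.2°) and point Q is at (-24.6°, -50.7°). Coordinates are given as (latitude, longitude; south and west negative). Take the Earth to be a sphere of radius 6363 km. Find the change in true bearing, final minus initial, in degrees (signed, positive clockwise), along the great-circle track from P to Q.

-19.6°

Initial bearing θ₁ = atan2(sin Δλ cos φ₂, cos φ₁ sin φ₂ − sin φ₁ cos φ₂ cos Δλ) = 52.40°
Final bearing θ₂ = (initial bearing from the destination back to the start) + 180° = 32.77°
Δθ = θ₂ − θ₁ = -19.6°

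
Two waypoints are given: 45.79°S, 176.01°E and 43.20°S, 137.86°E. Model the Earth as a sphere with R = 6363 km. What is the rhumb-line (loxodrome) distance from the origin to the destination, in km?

3035 km

Rhumb course C = atan2(Δλ, Δψ) with Δψ = ln[tan(π/4+φ₂/2)/tan(π/4+φ₁/2)] = +0.0634, Δλ = -0.6658 → C = 275.44°
d = R·|Δφ| / |cos C| = 6363·0.04520 / 0.09477 = 3035 km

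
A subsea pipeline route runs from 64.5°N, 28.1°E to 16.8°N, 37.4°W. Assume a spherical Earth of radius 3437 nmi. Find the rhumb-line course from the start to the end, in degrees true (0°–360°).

Meridional parts: M(φ₁)=+1.4860, M(φ₂)=+0.2975 → ΔM = -1.1885;  Δλ = -1.1432 rad
tan C = Δλ / ΔM = +0.9619 → C = 223.89°

223.9°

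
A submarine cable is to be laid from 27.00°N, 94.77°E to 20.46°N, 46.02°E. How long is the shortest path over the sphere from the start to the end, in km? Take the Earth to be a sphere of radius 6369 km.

4984 km

cos σ = sin φ₁ sin φ₂ + cos φ₁ cos φ₂ cos Δλ
      = sin(27.00°)sin(20.46°) + cos(27.00°)cos(20.46°)cos(-48.75°) = 0.7091
σ = 44.837° → d = Rσ = 6369·0.78255 = 4984 km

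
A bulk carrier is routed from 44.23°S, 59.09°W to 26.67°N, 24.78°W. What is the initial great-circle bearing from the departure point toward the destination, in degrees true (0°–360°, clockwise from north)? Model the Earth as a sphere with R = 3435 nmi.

31.1°

θ = atan2( sin Δλ·cos φ₂ ,  cos φ₁ sin φ₂ − sin φ₁ cos φ₂ cos Δλ )
  = atan2(+0.5037, +0.8365) = 31.05°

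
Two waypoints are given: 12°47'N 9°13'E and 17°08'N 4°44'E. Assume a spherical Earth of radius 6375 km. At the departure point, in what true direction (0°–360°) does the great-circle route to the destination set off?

315.7°

N = sin Δλ·cos φ₂ = -0.0747;  D = cos φ₁ sin φ₂ − sin φ₁ cos φ₂ cos Δλ = +0.0765
initial course = atan2(N, D) = 315.68°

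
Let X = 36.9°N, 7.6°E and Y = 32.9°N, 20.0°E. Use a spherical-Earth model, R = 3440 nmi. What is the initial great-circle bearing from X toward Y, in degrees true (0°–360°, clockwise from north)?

N = sin Δλ·cos φ₂ = +0.1803;  D = cos φ₁ sin φ₂ − sin φ₁ cos φ₂ cos Δλ = -0.0580
initial course = atan2(N, D) = 107.83°

107.8°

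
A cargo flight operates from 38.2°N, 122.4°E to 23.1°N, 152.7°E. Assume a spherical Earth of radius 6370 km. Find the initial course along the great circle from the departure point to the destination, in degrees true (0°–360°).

111.5°

N = sin Δλ·cos φ₂ = +0.4641;  D = cos φ₁ sin φ₂ − sin φ₁ cos φ₂ cos Δλ = -0.1828
initial course = atan2(N, D) = 111.50°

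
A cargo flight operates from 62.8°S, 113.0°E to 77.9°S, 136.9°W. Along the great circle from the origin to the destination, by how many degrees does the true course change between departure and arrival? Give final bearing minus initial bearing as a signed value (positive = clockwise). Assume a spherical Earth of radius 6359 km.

Initial bearing θ₁ = atan2(sin Δλ cos φ₂, cos φ₁ sin φ₂ − sin φ₁ cos φ₂ cos Δλ) = 158.93°
Final bearing θ₂ = (initial bearing from the destination back to the start) + 180° = 51.62°
Δθ = θ₂ − θ₁ = -107.3°

-107.3°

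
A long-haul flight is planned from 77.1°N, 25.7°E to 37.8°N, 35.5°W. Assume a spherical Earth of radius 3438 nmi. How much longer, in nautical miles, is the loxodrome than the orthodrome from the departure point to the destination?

99 nmi

Great circle: cos σ = sin φ₁ sin φ₂ + cos φ₁ cos φ₂ cos Δλ,  σ = 0.8197 rad → d_gc = 2818.2 nmi
Rhumb line: Δψ = -1.4663, q = Δφ/Δψ = 0.4678, d_rh = R√(Δφ²+q²Δλ²) = 2917.5 nmi
Excess = 2917.5 − 2818.2 = 99.3 ≈ 99 nmi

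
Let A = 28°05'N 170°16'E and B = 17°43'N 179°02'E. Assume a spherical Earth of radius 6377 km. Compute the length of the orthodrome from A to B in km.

cos σ = sin φ₁ sin φ₂ + cos φ₁ cos φ₂ cos Δλ
      = sin(28.08°)sin(17.72°) + cos(28.08°)cos(17.72°)cos(8.77°) = 0.9739
σ = 13.130° → d = Rσ = 6377·0.22916 = 1461 km

1461 km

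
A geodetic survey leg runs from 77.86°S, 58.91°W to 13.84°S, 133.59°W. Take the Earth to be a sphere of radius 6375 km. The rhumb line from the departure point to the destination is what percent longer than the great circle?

4.3%

Great circle: σ = 1.2789 rad → d_gc = Rσ = 8152.7 km
Rhumb: Δφ = +1.1174, Δλ = -1.3034, Δψ = +1.9972, q = Δφ/Δψ = 0.5595 → d_rh = R√(Δφ²+q²Δλ²) = 8505.9 km
Excess = (8505.9 − 8152.7) / 8152.7 = 353.2 / 8152.7 = 4.33% ≈ 4.3%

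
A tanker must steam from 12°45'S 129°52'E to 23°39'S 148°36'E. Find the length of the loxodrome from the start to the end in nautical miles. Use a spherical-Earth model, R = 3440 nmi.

Δψ = ln[tan(π/4+φ₂/2)/tan(π/4+φ₁/2)] = -0.2006;  Δφ = -0.1902 rad,  Δλ = +0.3270 rad
q = Δφ/Δψ = 0.9482
d = R·√(Δφ² + q²Δλ²) = 3440·0.36375 = 1251 nmi

1251 nmi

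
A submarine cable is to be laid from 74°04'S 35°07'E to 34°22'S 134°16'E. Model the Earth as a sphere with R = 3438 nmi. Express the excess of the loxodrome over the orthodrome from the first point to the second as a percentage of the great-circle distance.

9.5%

Great circle: σ = 1.0394 rad → d_gc = Rσ = 3573.34 nmi
Rhumb: Δφ = +0.6929, Δλ = +1.7305, Δψ = +1.3271, q = Δφ/Δψ = 0.5221 → d_rh = R√(Δφ²+q²Δλ²) = 3914.56 nmi
Excess = (3914.56 − 3573.34) / 3573.34 = 341.22 / 3573.34 = 9.549% ≈ 9.5%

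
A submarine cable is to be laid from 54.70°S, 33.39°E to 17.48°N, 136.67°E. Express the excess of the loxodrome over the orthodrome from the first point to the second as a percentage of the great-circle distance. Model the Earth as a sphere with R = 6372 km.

Great circle: σ = 1.9517 rad → d_gc = Rσ = 12436.2 km
Rhumb: Δφ = +1.2598, Δλ = +1.8026, Δψ = +1.4551, q = Δφ/Δψ = 0.8658 → d_rh = R√(Δφ²+q²Δλ²) = 12780.0 km
Excess = (12780.0 − 12436.2) / 12436.2 = 343.8 / 12436.2 = 2.76% ≈ 2.8%

2.8%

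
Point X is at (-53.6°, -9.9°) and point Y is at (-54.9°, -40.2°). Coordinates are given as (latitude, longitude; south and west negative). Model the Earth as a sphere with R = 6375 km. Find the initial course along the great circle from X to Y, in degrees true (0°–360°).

N = sin Δλ·cos φ₂ = -0.2901;  D = cos φ₁ sin φ₂ − sin φ₁ cos φ₂ cos Δλ = -0.0859
initial course = atan2(N, D) = 253.50°

253.5°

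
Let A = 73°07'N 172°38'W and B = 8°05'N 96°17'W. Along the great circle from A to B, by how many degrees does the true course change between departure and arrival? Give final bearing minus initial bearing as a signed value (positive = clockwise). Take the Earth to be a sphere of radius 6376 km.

+62.5°

At departure: θ₁ = atan2(sin Δλ cos φ₂, cos φ₁ sin φ₂ − sin φ₁ cos φ₂ cos Δλ) = 100.75°
At arrival: θ₂ = atan2(sin Δλ cos φ₁, −cos φ₂ sin φ₁ + sin φ₂ cos φ₁ cos Δλ) = 163.25°
Δθ = θ₂ − θ₁ = +62.5°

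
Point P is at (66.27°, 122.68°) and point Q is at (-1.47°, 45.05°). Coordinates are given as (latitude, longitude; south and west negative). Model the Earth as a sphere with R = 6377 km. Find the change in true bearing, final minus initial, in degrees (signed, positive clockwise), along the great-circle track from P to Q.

Initial bearing θ₁ = atan2(sin Δλ cos φ₂, cos φ₁ sin φ₂ − sin φ₁ cos φ₂ cos Δλ) = 258.07°
Final bearing θ₂ = (initial bearing from the destination back to the start) + 180° = 203.19°
Δθ = θ₂ − θ₁ = -54.9°

-54.9°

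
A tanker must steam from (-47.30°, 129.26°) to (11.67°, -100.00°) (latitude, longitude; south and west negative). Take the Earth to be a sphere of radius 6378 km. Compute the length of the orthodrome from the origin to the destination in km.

Haversine: a = sin²(Δφ/2)+cos φ₁ cos φ₂ sin²(Δλ/2) = 0.79105;  σ = 2·atan2(√a,√(1−a))
σ = 125.598° → d = Rσ = 6378·2.19209 = 13981 km

13981 km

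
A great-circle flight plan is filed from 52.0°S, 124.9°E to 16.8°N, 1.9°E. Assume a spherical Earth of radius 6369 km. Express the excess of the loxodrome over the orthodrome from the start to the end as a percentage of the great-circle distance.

4.1%

Great circle: σ = 2.1517 rad → d_gc = Rσ = 13704.0 km
Rhumb: Δφ = +1.2008, Δλ = -2.1468, Δψ = +1.3637, q = Δφ/Δψ = 0.8806 → d_rh = R√(Δφ²+q²Δλ²) = 14263.2 km
Excess = (14263.2 − 13704.0) / 13704.0 = 559.2 / 13704.0 = 4.08% ≈ 4.1%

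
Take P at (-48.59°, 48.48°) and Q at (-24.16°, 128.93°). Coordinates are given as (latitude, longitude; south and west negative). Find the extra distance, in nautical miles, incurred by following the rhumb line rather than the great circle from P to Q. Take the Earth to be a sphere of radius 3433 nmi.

Great circle: cos σ = sin φ₁ sin φ₂ + cos φ₁ cos φ₂ cos Δλ,  σ = 1.1515 rad → d_gc = 3953.2 nmi
Rhumb line: Δψ = +0.5382, q = Δφ/Δψ = 0.7923, d_rh = R√(Δφ²+q²Δλ²) = 4089.8 nmi
Excess = 4089.8 − 3953.2 = 136.6 ≈ 137 nmi

137 nmi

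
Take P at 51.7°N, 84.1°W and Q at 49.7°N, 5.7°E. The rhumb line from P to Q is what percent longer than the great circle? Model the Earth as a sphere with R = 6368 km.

Great circle: σ = 0.9274 rad → d_gc = Rσ = 5905.6 km
Rhumb: Δφ = -0.0349, Δλ = +1.5673, Δψ = -0.0551, q = Δφ/Δψ = 0.6333 → d_rh = R√(Δφ²+q²Δλ²) = 6324.2 km
Excess = (6324.2 − 5905.6) / 5905.6 = 418.6 / 5905.6 = 7.09% ≈ 7.1%

7.1%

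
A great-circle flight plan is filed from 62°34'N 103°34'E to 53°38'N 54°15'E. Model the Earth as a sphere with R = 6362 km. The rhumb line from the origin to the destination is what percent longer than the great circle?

Great circle: σ = 0.4673 rad → d_gc = Rσ = 2973.2 km
Rhumb: Δφ = -0.1559, Δλ = -0.8607, Δψ = -0.2969, q = Δφ/Δψ = 0.5251 → d_rh = R√(Δφ²+q²Δλ²) = 3041.9 km
Excess = (3041.9 − 2973.2) / 2973.2 = 68.7 / 2973.2 = 2.31% ≈ 2.3%

2.3%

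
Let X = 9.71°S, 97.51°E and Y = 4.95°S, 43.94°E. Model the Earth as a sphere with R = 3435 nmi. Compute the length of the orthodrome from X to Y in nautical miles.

3195 nmi

Haversine: a = sin²(Δφ/2)+cos φ₁ cos φ₂ sin²(Δλ/2) = 0.20115;  σ = 2·atan2(√a,√(1−a))
σ = 53.294° → d = Rσ = 3435·0.93016 = 3195 nmi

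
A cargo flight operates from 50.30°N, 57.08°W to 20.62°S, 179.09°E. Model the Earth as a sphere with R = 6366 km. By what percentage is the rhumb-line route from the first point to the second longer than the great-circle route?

Great circle: σ = 2.2191 rad → d_gc = Rσ = 14126.5 km
Rhumb: Δφ = -1.2378, Δλ = -2.1612, Δψ = -1.3868, q = Δφ/Δψ = 0.8926 → d_rh = R√(Δφ²+q²Δλ²) = 14591.0 km
Excess = (14591.0 − 14126.5) / 14126.5 = 464.5 / 14126.5 = 3.29% ≈ 3.3%

3.3%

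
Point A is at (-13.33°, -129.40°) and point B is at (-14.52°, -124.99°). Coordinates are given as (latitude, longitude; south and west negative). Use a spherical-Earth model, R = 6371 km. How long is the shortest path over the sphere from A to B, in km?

Haversine: a = sin²(Δφ/2)+cos φ₁ cos φ₂ sin²(Δλ/2) = 0.00150;  σ = 2·atan2(√a,√(1−a))
σ = 4.443° → d = Rσ = 6371·0.07754 = 494 km

494 km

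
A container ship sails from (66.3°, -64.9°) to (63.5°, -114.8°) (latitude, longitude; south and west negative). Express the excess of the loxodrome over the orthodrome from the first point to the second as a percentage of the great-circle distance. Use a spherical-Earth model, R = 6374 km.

2.7%

Great circle: σ = 0.3626 rad → d_gc = Rσ = 2311.2 km
Rhumb: Δφ = -0.0489, Δλ = -0.8709, Δψ = -0.1153, q = Δφ/Δψ = 0.4238 → d_rh = R√(Δφ²+q²Δλ²) = 2373.0 km
Excess = (2373.0 − 2311.2) / 2311.2 = 61.8 / 2311.2 = 2.67% ≈ 2.7%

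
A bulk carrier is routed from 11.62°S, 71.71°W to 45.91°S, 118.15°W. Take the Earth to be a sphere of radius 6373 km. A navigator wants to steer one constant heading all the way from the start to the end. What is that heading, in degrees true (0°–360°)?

229.2°

Meridional parts: M(φ₁)=-0.2042, M(φ₂)=-0.9040 → ΔM = -0.6998;  Δλ = -0.8105 rad
tan C = Δλ / ΔM = +1.1582 → C = 229.19°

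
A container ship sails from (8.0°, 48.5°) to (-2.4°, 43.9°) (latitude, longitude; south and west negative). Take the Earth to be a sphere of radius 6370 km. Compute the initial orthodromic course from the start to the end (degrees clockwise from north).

θ = atan2( sin Δλ·cos φ₂ ,  cos φ₁ sin φ₂ − sin φ₁ cos φ₂ cos Δλ )
  = atan2(-0.0801, -0.1801) = 203.99°

204.0°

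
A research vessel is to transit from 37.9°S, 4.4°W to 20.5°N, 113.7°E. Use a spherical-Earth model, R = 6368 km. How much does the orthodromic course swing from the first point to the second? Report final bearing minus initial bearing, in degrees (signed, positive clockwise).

-32.2°

At departure: θ₁ = atan2(sin Δλ cos φ₂, cos φ₁ sin φ₂ − sin φ₁ cos φ₂ cos Δλ) = 89.63°
At arrival: θ₂ = atan2(sin Δλ cos φ₁, −cos φ₂ sin φ₁ + sin φ₂ cos φ₁ cos Δλ) = 57.40°
Δθ = θ₂ − θ₁ = -32.2°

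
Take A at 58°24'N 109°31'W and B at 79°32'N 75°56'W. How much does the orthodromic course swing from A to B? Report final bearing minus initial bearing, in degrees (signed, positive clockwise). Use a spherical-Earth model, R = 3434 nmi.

+32.0°

Initial bearing θ₁ = atan2(sin Δλ cos φ₂, cos φ₁ sin φ₂ − sin φ₁ cos φ₂ cos Δλ) = 14.58°
Final bearing θ₂ = (initial bearing from the destination back to the start) + 180° = 46.55°
Δθ = θ₂ − θ₁ = +32.0°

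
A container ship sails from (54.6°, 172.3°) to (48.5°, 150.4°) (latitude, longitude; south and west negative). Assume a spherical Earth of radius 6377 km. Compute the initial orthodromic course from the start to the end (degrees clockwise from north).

θ = atan2( sin Δλ·cos φ₂ ,  cos φ₁ sin φ₂ − sin φ₁ cos φ₂ cos Δλ )
  = atan2(-0.2471, -0.0673) = 254.77°

254.8°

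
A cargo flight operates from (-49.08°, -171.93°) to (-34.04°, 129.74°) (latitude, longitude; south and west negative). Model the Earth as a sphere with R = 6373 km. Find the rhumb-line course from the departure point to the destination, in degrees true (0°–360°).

289.1°

Meridional parts: M(φ₁)=-0.9859, M(φ₂)=-0.6325 → ΔM = +0.3534;  Δλ = -1.0181 rad
tan C = Δλ / ΔM = -2.8804 → C = 289.15°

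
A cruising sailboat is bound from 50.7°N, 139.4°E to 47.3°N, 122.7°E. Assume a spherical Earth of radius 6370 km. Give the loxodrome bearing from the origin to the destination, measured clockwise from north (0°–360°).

252.8°

Δψ = ln[tan(π/4+φ₂/2)/tan(π/4+φ₁/2)] = -0.0905
Δλ = -0.2915 rad (taken the short way round)
course = atan2(Δλ, Δψ) = 252.75°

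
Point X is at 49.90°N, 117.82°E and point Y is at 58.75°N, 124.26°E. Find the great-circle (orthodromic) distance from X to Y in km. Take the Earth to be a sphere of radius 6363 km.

Haversine: a = sin²(Δφ/2)+cos φ₁ cos φ₂ sin²(Δλ/2) = 0.00701;  σ = 2·atan2(√a,√(1−a))
σ = 9.603° → d = Rσ = 6363·0.16761 = 1067 km

1067 km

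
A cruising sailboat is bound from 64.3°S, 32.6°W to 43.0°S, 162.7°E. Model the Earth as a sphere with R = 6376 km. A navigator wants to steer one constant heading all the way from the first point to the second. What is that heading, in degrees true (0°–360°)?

282.6°

Meridional parts: M(φ₁)=-1.4779, M(φ₂)=-0.8328 → ΔM = +0.6451;  Δλ = -2.8746 rad
tan C = Δλ / ΔM = -4.4561 → C = 282.65°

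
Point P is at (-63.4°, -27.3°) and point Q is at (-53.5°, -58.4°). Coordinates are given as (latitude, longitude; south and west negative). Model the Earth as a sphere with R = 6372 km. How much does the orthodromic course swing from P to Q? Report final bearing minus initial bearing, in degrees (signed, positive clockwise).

+26.8°

Initial bearing θ₁ = atan2(sin Δλ cos φ₂, cos φ₁ sin φ₂ − sin φ₁ cos φ₂ cos Δλ) = 287.26°
Final bearing θ₂ = (initial bearing from the destination back to the start) + 180° = 314.04°
Δθ = θ₂ − θ₁ = +26.8°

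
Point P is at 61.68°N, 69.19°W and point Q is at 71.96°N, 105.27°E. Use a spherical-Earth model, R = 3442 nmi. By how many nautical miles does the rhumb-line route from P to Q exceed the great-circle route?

1323 nmi

Great circle: cos σ = sin φ₁ sin φ₂ + cos φ₁ cos φ₂ cos Δλ,  σ = 0.8082 rad → d_gc = 2781.776 nmi
Rhumb line: Δψ = +0.4633, q = Δφ/Δψ = 0.3872, d_rh = R√(Δφ²+q²Δλ²) = 4105.275 nmi
Excess = 4105.275 − 2781.776 = 1323.499 ≈ 1323 nmi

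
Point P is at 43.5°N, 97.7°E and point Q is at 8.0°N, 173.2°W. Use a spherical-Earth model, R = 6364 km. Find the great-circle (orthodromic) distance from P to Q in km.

9314 km

Haversine: a = sin²(Δφ/2)+cos φ₁ cos φ₂ sin²(Δλ/2) = 0.44646;  σ = 2·atan2(√a,√(1−a))
σ = 83.853° → d = Rσ = 6364·1.46351 = 9314 km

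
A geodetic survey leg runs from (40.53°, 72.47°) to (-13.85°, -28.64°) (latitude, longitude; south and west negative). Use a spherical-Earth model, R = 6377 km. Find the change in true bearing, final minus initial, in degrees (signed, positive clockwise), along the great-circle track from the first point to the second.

-35.0°

At departure: θ₁ = atan2(sin Δλ cos φ₂, cos φ₁ sin φ₂ − sin φ₁ cos φ₂ cos Δλ) = 266.37°
At arrival: θ₂ = atan2(sin Δλ cos φ₁, −cos φ₂ sin φ₁ + sin φ₂ cos φ₁ cos Δλ) = 231.38°
Δθ = θ₂ − θ₁ = -35.0°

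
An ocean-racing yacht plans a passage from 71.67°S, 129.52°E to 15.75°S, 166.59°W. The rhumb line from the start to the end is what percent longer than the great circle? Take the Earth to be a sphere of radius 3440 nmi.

2.9%

Great circle: σ = 1.1692 rad → d_gc = Rσ = 4022.1 nmi
Rhumb: Δφ = +0.9760, Δλ = +1.1151, Δψ = +1.5458, q = Δφ/Δψ = 0.6314 → d_rh = R√(Δφ²+q²Δλ²) = 4139.8 nmi
Excess = (4139.8 − 4022.1) / 4022.1 = 117.7 / 4022.1 = 2.93% ≈ 2.9%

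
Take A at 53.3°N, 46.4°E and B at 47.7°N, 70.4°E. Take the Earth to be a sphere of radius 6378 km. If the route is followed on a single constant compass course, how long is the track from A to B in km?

1808 km

Δψ = ln[tan(π/4+φ₂/2)/tan(π/4+φ₁/2)] = -0.1539;  Δφ = -0.0977 rad,  Δλ = +0.4189 rad
q = Δφ/Δψ = 0.6351
d = R·√(Δφ² + q²Δλ²) = 6378·0.28341 = 1808 km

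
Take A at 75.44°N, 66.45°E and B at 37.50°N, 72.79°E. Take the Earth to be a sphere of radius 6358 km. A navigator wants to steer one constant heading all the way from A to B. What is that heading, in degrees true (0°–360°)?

Δψ = ln[tan(π/4+φ₂/2)/tan(π/4+φ₁/2)] = -1.3507
Δλ = +0.1107 rad (taken the short way round)
course = atan2(Δλ, Δψ) = 175.32°

175.3°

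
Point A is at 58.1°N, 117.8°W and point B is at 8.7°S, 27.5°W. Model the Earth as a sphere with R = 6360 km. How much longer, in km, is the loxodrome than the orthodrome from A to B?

Great circle: cos σ = sin φ₁ sin φ₂ + cos φ₁ cos φ₂ cos Δλ,  σ = 1.7023 rad → d_gc = 10826.8 km
Rhumb line: Δψ = -1.4049, q = Δφ/Δψ = 0.8299, d_rh = R√(Δφ²+q²Δλ²) = 11143.4 km
Excess = 11143.4 − 10826.8 = 316.6 ≈ 317 km

317 km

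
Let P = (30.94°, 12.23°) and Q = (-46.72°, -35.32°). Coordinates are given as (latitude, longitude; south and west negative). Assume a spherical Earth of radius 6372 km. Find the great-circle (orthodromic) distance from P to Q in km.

9865 km

Haversine: a = sin²(Δφ/2)+cos φ₁ cos φ₂ sin²(Δλ/2) = 0.48871;  σ = 2·atan2(√a,√(1−a))
σ = 88.706° → d = Rσ = 6372·1.54822 = 9865 km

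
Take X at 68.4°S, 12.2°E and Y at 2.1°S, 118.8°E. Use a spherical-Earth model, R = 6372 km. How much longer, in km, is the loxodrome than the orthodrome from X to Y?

766 km

Great circle: cos σ = sin φ₁ sin φ₂ + cos φ₁ cos φ₂ cos Δλ,  σ = 1.6419 rad → d_gc = 10462.1 km
Rhumb line: Δψ = +1.6201, q = Δφ/Δψ = 0.7143, d_rh = R√(Δφ²+q²Δλ²) = 11228.0 km
Excess = 11228.0 − 10462.1 = 765.9 ≈ 766 km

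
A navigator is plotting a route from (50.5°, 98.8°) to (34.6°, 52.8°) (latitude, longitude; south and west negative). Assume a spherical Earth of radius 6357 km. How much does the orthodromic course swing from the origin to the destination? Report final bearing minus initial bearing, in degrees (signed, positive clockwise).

-32.3°

At departure: θ₁ = atan2(sin Δλ cos φ₂, cos φ₁ sin φ₂ − sin φ₁ cos φ₂ cos Δλ) = 262.30°
At arrival: θ₂ = atan2(sin Δλ cos φ₁, −cos φ₂ sin φ₁ + sin φ₂ cos φ₁ cos Δλ) = 229.98°
Δθ = θ₂ − θ₁ = -32.3°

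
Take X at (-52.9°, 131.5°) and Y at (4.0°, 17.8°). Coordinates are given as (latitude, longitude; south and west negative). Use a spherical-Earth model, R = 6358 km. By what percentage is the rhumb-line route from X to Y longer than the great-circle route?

5.0%

Great circle: σ = 1.8729 rad → d_gc = Rσ = 11907.7 km
Rhumb: Δφ = +0.9931, Δλ = -1.9844, Δψ = +1.1618, q = Δφ/Δψ = 0.8548 → d_rh = R√(Δφ²+q²Δλ²) = 12497.2 km
Excess = (12497.2 − 11907.7) / 11907.7 = 589.5 / 11907.7 = 4.951% ≈ 5.0%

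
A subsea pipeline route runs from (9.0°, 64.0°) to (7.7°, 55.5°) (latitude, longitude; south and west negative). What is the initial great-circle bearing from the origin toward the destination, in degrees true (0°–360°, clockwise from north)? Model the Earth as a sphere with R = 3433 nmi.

261.8°

θ = atan2( sin Δλ·cos φ₂ ,  cos φ₁ sin φ₂ − sin φ₁ cos φ₂ cos Δλ )
  = atan2(-0.1465, -0.0210) = 261.85°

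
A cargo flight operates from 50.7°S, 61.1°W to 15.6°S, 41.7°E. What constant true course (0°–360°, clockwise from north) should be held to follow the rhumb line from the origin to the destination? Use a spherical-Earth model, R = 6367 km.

Meridional parts: M(φ₁)=-1.0298, M(φ₂)=-0.2757 → ΔM = +0.7541;  Δλ = +1.7942 rad
tan C = Δλ / ΔM = +2.3792 → C = 67.20°

67.2°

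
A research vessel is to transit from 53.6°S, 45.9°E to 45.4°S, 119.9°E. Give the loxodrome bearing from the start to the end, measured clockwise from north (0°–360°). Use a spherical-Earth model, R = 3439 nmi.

80.3°

Δψ = ln[tan(π/4+φ₂/2)/tan(π/4+φ₁/2)] = +0.2211
Δλ = +1.2915 rad (taken the short way round)
course = atan2(Δλ, Δψ) = 80.29°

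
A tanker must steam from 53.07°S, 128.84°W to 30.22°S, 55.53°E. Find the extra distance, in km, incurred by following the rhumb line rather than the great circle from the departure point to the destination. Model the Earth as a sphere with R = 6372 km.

3820 km

Great circle: cos σ = sin φ₁ sin φ₂ + cos φ₁ cos φ₂ cos Δλ,  σ = 1.6864 rad → d_gc = 10745.7 km
Rhumb line: Δψ = +0.5431, q = Δφ/Δψ = 0.7343, d_rh = R√(Δφ²+q²Δλ²) = 14565.7 km
Excess = 14565.7 − 10745.7 = 3820.0 ≈ 3820 km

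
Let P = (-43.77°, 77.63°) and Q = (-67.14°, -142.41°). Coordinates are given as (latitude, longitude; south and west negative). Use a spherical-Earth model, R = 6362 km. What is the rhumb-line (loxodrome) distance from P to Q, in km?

Δψ = ln[tan(π/4+φ₂/2)/tan(π/4+φ₁/2)] = -0.7473;  Δφ = -0.4079 rad,  Δλ = +2.4428 rad
q = Δφ/Δψ = 0.5458
d = R·√(Δφ² + q²Δλ²) = 6362·1.39434 = 8871 km

8871 km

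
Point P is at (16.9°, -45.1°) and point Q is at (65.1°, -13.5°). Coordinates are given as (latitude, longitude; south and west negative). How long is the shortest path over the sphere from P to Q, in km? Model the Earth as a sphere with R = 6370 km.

Haversine: a = sin²(Δφ/2)+cos φ₁ cos φ₂ sin²(Δλ/2) = 0.19660;  σ = 2·atan2(√a,√(1−a))
σ = 52.642° → d = Rσ = 6370·0.91877 = 5853 km

5853 km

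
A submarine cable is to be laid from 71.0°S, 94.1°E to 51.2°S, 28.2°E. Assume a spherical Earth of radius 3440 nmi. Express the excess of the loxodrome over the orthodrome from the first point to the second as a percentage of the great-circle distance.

4.5%

Great circle: σ = 0.6091 rad → d_gc = Rσ = 2095.2 nmi
Rhumb: Δφ = +0.3456, Δλ = -1.1502, Δψ = +0.7440, q = Δφ/Δψ = 0.4645 → d_rh = R√(Δφ²+q²Δλ²) = 2188.7 nmi
Excess = (2188.7 − 2095.2) / 2095.2 = 93.5 / 2095.2 = 4.46% ≈ 4.5%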